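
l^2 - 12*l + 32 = (l - 8)*(l - 4)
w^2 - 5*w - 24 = (w - 8)*(w + 3)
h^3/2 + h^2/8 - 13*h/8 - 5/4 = (h/2 + 1/2)*(h - 2)*(h + 5/4)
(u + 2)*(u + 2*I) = u^2 + 2*u + 2*I*u + 4*I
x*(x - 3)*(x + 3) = x^3 - 9*x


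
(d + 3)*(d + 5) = d^2 + 8*d + 15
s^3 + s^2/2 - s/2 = s*(s - 1/2)*(s + 1)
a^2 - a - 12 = (a - 4)*(a + 3)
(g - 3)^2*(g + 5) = g^3 - g^2 - 21*g + 45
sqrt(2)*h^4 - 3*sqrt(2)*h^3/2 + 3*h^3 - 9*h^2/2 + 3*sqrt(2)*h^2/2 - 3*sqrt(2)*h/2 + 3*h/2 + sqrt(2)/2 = (h - 1)*(h - 1/2)*(h + sqrt(2))*(sqrt(2)*h + 1)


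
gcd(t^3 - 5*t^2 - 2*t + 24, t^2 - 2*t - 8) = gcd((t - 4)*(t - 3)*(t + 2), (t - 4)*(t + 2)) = t^2 - 2*t - 8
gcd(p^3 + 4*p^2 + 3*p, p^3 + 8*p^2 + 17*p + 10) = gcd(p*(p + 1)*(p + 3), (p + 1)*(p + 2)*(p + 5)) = p + 1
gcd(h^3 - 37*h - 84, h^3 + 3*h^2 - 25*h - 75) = h + 3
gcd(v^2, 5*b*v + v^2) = v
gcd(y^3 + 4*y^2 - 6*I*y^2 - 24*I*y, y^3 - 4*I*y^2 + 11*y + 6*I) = y - 6*I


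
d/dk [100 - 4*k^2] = -8*k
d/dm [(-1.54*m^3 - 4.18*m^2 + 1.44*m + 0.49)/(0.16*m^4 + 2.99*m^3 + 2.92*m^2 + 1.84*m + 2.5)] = (0.2464*m^6 + 1.3376*m^5 + 7.3102*m^4 - 14.592*m^3 - 27.8413*m^2 - 23.7616*m + 2.6984)/(0.0256*m^8 + 0.9568*m^7 + 9.8745*m^6 + 18.0504*m^5 + 20.3296*m^4 + 25.6956*m^3 + 17.9856*m^2 + 9.2*m + 6.25)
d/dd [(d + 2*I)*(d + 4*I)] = 2*d + 6*I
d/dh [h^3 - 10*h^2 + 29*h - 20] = 3*h^2 - 20*h + 29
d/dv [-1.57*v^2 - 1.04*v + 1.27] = -3.14*v - 1.04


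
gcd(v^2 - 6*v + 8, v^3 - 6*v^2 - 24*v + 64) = v - 2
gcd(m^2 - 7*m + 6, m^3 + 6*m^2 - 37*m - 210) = m - 6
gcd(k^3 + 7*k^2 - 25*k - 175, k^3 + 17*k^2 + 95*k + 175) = k^2 + 12*k + 35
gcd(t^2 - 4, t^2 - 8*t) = 1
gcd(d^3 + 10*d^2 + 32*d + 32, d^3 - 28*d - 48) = d^2 + 6*d + 8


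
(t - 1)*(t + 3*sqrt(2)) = t^2 - t + 3*sqrt(2)*t - 3*sqrt(2)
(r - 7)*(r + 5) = r^2 - 2*r - 35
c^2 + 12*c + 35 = (c + 5)*(c + 7)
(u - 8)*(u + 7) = u^2 - u - 56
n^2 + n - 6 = (n - 2)*(n + 3)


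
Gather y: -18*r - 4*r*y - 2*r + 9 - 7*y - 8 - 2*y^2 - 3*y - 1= -20*r - 2*y^2 + y*(-4*r - 10)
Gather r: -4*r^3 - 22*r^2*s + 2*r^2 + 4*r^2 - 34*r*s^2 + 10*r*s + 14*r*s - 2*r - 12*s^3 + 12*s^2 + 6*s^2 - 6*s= -4*r^3 + r^2*(6 - 22*s) + r*(-34*s^2 + 24*s - 2) - 12*s^3 + 18*s^2 - 6*s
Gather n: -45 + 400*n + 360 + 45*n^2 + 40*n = 45*n^2 + 440*n + 315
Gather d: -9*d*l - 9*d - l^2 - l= d*(-9*l - 9) - l^2 - l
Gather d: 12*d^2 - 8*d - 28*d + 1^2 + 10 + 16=12*d^2 - 36*d + 27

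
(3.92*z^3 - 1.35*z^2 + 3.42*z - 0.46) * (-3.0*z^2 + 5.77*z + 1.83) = -11.76*z^5 + 26.6684*z^4 - 10.8759*z^3 + 18.6429*z^2 + 3.6044*z - 0.8418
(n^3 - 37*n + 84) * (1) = n^3 - 37*n + 84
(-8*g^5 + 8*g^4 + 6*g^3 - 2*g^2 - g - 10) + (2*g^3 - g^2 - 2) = -8*g^5 + 8*g^4 + 8*g^3 - 3*g^2 - g - 12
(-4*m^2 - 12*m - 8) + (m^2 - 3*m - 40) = -3*m^2 - 15*m - 48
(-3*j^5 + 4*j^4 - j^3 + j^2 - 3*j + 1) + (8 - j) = -3*j^5 + 4*j^4 - j^3 + j^2 - 4*j + 9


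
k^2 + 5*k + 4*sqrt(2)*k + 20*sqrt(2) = (k + 5)*(k + 4*sqrt(2))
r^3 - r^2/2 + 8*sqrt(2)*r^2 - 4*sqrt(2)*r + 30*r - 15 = (r - 1/2)*(r + 3*sqrt(2))*(r + 5*sqrt(2))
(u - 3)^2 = u^2 - 6*u + 9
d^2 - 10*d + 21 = (d - 7)*(d - 3)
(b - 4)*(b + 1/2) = b^2 - 7*b/2 - 2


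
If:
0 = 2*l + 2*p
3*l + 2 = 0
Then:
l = -2/3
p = 2/3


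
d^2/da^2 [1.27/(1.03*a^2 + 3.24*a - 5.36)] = (-2.694686*a^2 - 8.476488*a + 1.27*(2.06*a + 3.24)*(4.12*a + 6.48) + 14.022832)/(1.03*a^2 + 3.24*a - 5.36)^3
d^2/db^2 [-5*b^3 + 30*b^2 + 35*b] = 60 - 30*b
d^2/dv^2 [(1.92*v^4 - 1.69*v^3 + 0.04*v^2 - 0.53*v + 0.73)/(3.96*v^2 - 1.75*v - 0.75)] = (60.217344*v^6 - 79.8336*v^5 + 1.0656*v^4 + 3.86205399999999*v^3 + 69.049458*v^2 - 45.50175*v + 10.2437)/(62.099136*v^6 - 82.3284*v^5 + 1.0989*v^4 + 25.825625*v^3 - 0.208125*v^2 - 2.953125*v - 0.421875)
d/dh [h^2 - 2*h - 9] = 2*h - 2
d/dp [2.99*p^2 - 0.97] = 5.98*p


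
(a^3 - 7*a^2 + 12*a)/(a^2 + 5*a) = (a^2 - 7*a + 12)/(a + 5)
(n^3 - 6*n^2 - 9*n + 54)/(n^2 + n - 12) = (n^2 - 3*n - 18)/(n + 4)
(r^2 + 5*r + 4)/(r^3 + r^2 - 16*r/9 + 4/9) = 9*(r^2 + 5*r + 4)/(9*r^3 + 9*r^2 - 16*r + 4)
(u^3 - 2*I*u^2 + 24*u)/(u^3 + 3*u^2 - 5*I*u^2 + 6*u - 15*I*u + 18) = u*(u + 4*I)/(u^2 + u*(3 + I) + 3*I)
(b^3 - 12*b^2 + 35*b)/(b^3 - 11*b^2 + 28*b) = (b - 5)/(b - 4)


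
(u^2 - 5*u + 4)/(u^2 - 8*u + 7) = (u - 4)/(u - 7)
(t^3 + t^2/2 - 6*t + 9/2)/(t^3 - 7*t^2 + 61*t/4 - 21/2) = 2*(t^2 + 2*t - 3)/(2*t^2 - 11*t + 14)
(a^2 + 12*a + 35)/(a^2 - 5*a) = (a^2 + 12*a + 35)/(a*(a - 5))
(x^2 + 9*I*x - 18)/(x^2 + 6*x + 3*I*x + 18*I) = (x + 6*I)/(x + 6)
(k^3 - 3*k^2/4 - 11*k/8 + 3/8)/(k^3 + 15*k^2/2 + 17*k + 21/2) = (8*k^2 - 14*k + 3)/(4*(2*k^2 + 13*k + 21))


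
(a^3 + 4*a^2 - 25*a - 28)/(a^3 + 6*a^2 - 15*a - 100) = (a^2 + 8*a + 7)/(a^2 + 10*a + 25)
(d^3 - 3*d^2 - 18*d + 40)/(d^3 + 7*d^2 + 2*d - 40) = (d - 5)/(d + 5)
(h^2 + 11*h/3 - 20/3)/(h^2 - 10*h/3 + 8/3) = (h + 5)/(h - 2)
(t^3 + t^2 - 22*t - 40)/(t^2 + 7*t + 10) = (t^2 - t - 20)/(t + 5)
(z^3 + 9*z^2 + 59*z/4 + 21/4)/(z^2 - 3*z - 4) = (4*z^3 + 36*z^2 + 59*z + 21)/(4*(z^2 - 3*z - 4))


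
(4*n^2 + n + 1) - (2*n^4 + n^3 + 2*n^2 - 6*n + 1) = -2*n^4 - n^3 + 2*n^2 + 7*n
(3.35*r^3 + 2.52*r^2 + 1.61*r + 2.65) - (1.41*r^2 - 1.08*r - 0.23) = 3.35*r^3 + 1.11*r^2 + 2.69*r + 2.88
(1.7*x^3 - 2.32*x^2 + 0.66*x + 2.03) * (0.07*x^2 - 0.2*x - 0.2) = 0.119*x^5 - 0.5024*x^4 + 0.1702*x^3 + 0.4741*x^2 - 0.538*x - 0.406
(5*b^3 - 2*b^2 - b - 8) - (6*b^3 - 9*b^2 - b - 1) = -b^3 + 7*b^2 - 7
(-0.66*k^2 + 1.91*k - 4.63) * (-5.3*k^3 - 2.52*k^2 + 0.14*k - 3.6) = 3.498*k^5 - 8.4598*k^4 + 19.6334*k^3 + 14.311*k^2 - 7.5242*k + 16.668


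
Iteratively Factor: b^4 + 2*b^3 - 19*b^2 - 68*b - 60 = (b + 2)*(b^3 - 19*b - 30) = (b + 2)*(b + 3)*(b^2 - 3*b - 10) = (b - 5)*(b + 2)*(b + 3)*(b + 2)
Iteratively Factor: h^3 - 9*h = (h + 3)*(h^2 - 3*h) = (h - 3)*(h + 3)*(h)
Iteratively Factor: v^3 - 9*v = (v)*(v^2 - 9) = v*(v + 3)*(v - 3)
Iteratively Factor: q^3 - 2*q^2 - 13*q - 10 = (q + 1)*(q^2 - 3*q - 10) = (q + 1)*(q + 2)*(q - 5)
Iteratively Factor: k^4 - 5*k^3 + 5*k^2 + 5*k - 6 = (k - 2)*(k^3 - 3*k^2 - k + 3) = (k - 2)*(k - 1)*(k^2 - 2*k - 3) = (k - 2)*(k - 1)*(k + 1)*(k - 3)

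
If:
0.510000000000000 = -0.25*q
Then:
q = -2.04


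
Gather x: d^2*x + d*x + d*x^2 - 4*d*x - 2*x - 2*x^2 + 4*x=x^2*(d - 2) + x*(d^2 - 3*d + 2)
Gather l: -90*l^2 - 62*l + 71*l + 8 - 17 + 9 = -90*l^2 + 9*l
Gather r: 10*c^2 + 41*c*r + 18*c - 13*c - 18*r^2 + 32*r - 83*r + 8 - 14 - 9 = 10*c^2 + 5*c - 18*r^2 + r*(41*c - 51) - 15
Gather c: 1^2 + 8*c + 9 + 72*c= 80*c + 10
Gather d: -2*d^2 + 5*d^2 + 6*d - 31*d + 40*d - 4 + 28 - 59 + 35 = 3*d^2 + 15*d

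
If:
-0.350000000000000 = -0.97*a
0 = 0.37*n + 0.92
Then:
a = 0.36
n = -2.49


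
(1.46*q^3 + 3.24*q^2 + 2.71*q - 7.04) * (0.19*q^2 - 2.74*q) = 0.2774*q^5 - 3.3848*q^4 - 8.3627*q^3 - 8.763*q^2 + 19.2896*q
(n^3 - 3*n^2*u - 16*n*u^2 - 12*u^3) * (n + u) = n^4 - 2*n^3*u - 19*n^2*u^2 - 28*n*u^3 - 12*u^4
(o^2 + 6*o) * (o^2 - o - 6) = o^4 + 5*o^3 - 12*o^2 - 36*o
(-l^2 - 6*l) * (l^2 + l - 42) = -l^4 - 7*l^3 + 36*l^2 + 252*l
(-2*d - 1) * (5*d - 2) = -10*d^2 - d + 2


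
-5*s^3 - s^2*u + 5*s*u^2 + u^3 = (-s + u)*(s + u)*(5*s + u)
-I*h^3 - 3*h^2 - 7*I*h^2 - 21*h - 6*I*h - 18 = (h + 6)*(h - 3*I)*(-I*h - I)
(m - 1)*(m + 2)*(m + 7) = m^3 + 8*m^2 + 5*m - 14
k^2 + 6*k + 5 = (k + 1)*(k + 5)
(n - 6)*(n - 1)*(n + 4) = n^3 - 3*n^2 - 22*n + 24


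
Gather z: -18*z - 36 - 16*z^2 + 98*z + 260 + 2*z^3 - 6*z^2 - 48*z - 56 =2*z^3 - 22*z^2 + 32*z + 168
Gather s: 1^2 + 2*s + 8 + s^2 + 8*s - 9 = s^2 + 10*s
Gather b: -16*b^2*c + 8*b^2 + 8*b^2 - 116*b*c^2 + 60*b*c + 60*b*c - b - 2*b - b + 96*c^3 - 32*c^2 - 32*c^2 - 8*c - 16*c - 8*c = b^2*(16 - 16*c) + b*(-116*c^2 + 120*c - 4) + 96*c^3 - 64*c^2 - 32*c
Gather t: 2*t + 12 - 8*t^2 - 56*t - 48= -8*t^2 - 54*t - 36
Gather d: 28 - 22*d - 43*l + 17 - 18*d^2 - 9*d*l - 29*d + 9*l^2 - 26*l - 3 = -18*d^2 + d*(-9*l - 51) + 9*l^2 - 69*l + 42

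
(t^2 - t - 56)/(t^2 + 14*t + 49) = (t - 8)/(t + 7)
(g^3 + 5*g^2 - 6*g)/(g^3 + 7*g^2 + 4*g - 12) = g/(g + 2)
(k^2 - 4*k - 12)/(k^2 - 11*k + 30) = (k + 2)/(k - 5)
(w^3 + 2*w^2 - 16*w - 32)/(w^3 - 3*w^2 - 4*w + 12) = (w^2 - 16)/(w^2 - 5*w + 6)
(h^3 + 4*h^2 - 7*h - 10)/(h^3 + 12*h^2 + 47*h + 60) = (h^2 - h - 2)/(h^2 + 7*h + 12)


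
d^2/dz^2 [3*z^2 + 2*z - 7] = 6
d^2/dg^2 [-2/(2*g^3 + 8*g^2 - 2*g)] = 2*(g*(3*g + 4)*(g^2 + 4*g - 1) - (3*g^2 + 8*g - 1)^2)/(g^3*(g^2 + 4*g - 1)^3)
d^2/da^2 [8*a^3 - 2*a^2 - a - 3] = 48*a - 4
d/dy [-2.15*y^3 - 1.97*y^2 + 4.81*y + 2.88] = -6.45*y^2 - 3.94*y + 4.81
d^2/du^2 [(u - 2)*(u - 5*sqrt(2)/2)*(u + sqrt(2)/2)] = 6*u - 4*sqrt(2) - 4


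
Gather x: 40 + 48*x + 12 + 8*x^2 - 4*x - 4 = 8*x^2 + 44*x + 48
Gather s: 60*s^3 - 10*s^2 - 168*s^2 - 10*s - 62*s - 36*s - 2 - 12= 60*s^3 - 178*s^2 - 108*s - 14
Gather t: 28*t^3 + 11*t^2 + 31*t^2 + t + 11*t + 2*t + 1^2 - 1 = 28*t^3 + 42*t^2 + 14*t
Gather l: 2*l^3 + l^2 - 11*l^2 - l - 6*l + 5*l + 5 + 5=2*l^3 - 10*l^2 - 2*l + 10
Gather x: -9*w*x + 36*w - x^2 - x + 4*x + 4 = 36*w - x^2 + x*(3 - 9*w) + 4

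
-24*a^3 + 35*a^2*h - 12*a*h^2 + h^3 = (-8*a + h)*(-3*a + h)*(-a + h)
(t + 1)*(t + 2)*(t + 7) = t^3 + 10*t^2 + 23*t + 14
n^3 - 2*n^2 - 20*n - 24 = (n - 6)*(n + 2)^2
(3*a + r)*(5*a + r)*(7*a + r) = 105*a^3 + 71*a^2*r + 15*a*r^2 + r^3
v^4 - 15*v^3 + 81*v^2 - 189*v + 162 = (v - 6)*(v - 3)^3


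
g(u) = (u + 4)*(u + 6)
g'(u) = 2*u + 10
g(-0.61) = 18.27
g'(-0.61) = 8.78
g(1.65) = 43.22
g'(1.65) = 13.30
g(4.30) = 85.49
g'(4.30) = 18.60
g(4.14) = 82.54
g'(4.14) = 18.28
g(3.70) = 74.69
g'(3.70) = 17.40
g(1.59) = 42.43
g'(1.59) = 13.18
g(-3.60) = 0.96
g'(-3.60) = 2.80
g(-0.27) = 21.37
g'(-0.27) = 9.46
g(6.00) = 120.00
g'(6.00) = 22.00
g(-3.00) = 3.00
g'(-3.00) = 4.00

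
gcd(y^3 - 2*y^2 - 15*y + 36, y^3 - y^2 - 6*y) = y - 3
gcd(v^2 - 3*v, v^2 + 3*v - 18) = v - 3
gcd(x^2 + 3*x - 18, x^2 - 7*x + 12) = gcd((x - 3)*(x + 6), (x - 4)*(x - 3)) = x - 3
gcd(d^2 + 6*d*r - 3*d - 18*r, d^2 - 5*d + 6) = d - 3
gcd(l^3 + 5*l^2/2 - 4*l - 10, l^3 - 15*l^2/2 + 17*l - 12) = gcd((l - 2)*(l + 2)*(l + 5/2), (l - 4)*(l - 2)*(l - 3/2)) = l - 2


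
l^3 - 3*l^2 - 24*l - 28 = (l - 7)*(l + 2)^2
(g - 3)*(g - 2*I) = g^2 - 3*g - 2*I*g + 6*I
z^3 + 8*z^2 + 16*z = z*(z + 4)^2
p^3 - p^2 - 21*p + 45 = (p - 3)^2*(p + 5)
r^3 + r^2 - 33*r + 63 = (r - 3)^2*(r + 7)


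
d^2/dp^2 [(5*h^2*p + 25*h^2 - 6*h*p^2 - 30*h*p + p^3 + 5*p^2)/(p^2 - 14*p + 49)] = 2*(5*h^2*p + 145*h^2 - 114*h*p - 714*h + 217*p + 245)/(p^4 - 28*p^3 + 294*p^2 - 1372*p + 2401)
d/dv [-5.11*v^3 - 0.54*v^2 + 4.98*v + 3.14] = -15.33*v^2 - 1.08*v + 4.98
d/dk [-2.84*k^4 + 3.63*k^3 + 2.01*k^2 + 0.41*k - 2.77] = -11.36*k^3 + 10.89*k^2 + 4.02*k + 0.41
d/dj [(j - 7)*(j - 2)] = 2*j - 9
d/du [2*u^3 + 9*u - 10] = 6*u^2 + 9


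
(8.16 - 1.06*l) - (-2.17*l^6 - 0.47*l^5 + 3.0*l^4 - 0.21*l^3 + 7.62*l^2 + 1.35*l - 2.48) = 2.17*l^6 + 0.47*l^5 - 3.0*l^4 + 0.21*l^3 - 7.62*l^2 - 2.41*l + 10.64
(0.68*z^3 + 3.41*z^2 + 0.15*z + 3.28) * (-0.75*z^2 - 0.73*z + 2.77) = -0.51*z^5 - 3.0539*z^4 - 0.7182*z^3 + 6.8762*z^2 - 1.9789*z + 9.0856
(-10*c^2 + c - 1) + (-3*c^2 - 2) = -13*c^2 + c - 3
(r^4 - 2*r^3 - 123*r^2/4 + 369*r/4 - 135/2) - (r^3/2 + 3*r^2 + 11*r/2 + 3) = r^4 - 5*r^3/2 - 135*r^2/4 + 347*r/4 - 141/2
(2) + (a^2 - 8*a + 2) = a^2 - 8*a + 4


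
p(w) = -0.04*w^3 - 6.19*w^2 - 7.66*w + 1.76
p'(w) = -0.12*w^2 - 12.38*w - 7.66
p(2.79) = -68.66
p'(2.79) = -43.13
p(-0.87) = 3.77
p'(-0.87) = 3.02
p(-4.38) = -80.08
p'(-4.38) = 44.26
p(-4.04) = -65.69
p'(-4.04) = 40.40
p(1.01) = -12.33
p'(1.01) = -20.29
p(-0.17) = 2.88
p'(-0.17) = -5.56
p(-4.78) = -98.69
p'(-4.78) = 48.77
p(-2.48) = -16.70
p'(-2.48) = 22.30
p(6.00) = -275.68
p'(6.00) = -86.26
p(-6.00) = -166.48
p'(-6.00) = 62.30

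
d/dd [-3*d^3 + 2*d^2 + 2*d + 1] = -9*d^2 + 4*d + 2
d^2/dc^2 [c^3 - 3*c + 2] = 6*c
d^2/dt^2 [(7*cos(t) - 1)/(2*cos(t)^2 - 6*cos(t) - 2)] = (63*sin(t)^4*cos(t) + 17*sin(t)^4 - 6*sin(t)^2 - 103*cos(t)/4 + 93*cos(3*t)/4 - 7*cos(5*t)/2 + 51)/(2*(sin(t)^2 + 3*cos(t))^3)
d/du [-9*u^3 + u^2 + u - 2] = -27*u^2 + 2*u + 1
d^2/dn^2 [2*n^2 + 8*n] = 4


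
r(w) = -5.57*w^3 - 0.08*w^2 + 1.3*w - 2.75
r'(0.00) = 1.30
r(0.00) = -2.75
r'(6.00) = -601.22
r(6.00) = -1200.95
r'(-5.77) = -554.10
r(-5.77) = 1057.08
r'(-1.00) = -15.25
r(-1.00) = 1.44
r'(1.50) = -36.54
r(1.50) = -19.78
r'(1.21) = -23.36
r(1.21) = -11.16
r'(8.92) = -1329.68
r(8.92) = -3950.73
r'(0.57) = -4.22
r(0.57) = -3.07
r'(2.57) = -109.48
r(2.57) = -94.49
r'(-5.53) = -508.82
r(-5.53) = 929.57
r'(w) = -16.71*w^2 - 0.16*w + 1.3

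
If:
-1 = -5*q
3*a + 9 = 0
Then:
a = -3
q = 1/5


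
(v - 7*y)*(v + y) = v^2 - 6*v*y - 7*y^2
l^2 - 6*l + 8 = (l - 4)*(l - 2)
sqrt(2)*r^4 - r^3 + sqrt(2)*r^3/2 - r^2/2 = r^2*(r - sqrt(2)/2)*(sqrt(2)*r + sqrt(2)/2)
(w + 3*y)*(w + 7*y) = w^2 + 10*w*y + 21*y^2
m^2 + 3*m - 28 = (m - 4)*(m + 7)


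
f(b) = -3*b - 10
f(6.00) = -28.00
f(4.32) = -22.96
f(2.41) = -17.23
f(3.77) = -21.31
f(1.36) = -14.08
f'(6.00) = -3.00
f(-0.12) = -9.64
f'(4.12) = -3.00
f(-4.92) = 4.76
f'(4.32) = -3.00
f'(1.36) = -3.00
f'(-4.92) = -3.00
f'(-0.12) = -3.00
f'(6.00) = -3.00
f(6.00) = -28.00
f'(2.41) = -3.00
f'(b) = -3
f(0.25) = -10.75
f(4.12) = -22.36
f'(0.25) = -3.00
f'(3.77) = -3.00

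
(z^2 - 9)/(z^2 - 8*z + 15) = (z + 3)/(z - 5)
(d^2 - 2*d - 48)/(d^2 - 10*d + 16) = (d + 6)/(d - 2)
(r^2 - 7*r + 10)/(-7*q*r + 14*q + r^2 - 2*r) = (5 - r)/(7*q - r)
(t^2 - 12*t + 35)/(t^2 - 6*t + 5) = (t - 7)/(t - 1)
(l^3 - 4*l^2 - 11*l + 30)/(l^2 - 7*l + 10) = l + 3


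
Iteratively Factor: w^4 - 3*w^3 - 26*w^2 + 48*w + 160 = (w - 5)*(w^3 + 2*w^2 - 16*w - 32) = (w - 5)*(w + 4)*(w^2 - 2*w - 8) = (w - 5)*(w + 2)*(w + 4)*(w - 4)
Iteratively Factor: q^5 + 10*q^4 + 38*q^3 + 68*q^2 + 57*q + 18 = (q + 1)*(q^4 + 9*q^3 + 29*q^2 + 39*q + 18) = (q + 1)*(q + 3)*(q^3 + 6*q^2 + 11*q + 6) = (q + 1)^2*(q + 3)*(q^2 + 5*q + 6) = (q + 1)^2*(q + 2)*(q + 3)*(q + 3)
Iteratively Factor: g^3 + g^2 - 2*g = (g - 1)*(g^2 + 2*g) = (g - 1)*(g + 2)*(g)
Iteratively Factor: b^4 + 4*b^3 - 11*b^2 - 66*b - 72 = (b + 2)*(b^3 + 2*b^2 - 15*b - 36) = (b + 2)*(b + 3)*(b^2 - b - 12) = (b - 4)*(b + 2)*(b + 3)*(b + 3)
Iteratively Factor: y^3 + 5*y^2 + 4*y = (y)*(y^2 + 5*y + 4) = y*(y + 1)*(y + 4)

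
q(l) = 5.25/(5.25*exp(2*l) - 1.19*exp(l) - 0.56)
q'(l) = 5.25*(-10.5*exp(2*l) + 1.19*exp(l))/(5.25*exp(2*l) - 1.19*exp(l) - 0.56)^2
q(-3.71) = -8.96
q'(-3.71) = 0.35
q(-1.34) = -10.26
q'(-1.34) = -8.19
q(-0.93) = -24.74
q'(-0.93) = -135.79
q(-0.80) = -151.10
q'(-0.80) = -6893.95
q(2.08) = 0.02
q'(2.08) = -0.03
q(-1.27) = -10.93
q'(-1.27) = -11.25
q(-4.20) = -9.10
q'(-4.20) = 0.24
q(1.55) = 0.05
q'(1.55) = -0.10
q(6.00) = 0.00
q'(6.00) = 0.00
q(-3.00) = -8.66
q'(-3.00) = 0.47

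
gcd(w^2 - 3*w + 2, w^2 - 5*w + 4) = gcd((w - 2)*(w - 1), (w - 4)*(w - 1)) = w - 1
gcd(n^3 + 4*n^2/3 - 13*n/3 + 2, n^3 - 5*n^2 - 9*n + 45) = n + 3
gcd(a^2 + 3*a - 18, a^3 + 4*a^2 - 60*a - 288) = a + 6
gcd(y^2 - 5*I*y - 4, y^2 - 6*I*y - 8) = y - 4*I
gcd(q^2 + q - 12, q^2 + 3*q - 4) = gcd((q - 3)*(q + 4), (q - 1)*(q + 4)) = q + 4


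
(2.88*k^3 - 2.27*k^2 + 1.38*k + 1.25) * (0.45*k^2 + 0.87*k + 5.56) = 1.296*k^5 + 1.4841*k^4 + 14.6589*k^3 - 10.8581*k^2 + 8.7603*k + 6.95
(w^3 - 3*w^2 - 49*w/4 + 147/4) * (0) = 0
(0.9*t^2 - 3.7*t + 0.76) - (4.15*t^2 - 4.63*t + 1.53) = -3.25*t^2 + 0.93*t - 0.77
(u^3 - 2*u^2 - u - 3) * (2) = 2*u^3 - 4*u^2 - 2*u - 6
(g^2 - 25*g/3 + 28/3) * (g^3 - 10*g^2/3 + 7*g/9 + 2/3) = g^5 - 35*g^4/3 + 341*g^3/9 - 997*g^2/27 + 46*g/27 + 56/9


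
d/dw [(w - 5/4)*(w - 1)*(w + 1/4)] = 3*w^2 - 4*w + 11/16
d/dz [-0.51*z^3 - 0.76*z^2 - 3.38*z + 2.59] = -1.53*z^2 - 1.52*z - 3.38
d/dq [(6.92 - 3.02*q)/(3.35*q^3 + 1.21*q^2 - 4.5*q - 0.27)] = (20.234*q^3 - 65.8918*q^2 - 16.7464*q + 31.9554)/(11.2225*q^6 + 8.107*q^5 - 28.6859*q^4 - 12.699*q^3 + 19.5966*q^2 + 2.43*q + 0.0729)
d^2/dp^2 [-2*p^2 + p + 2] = -4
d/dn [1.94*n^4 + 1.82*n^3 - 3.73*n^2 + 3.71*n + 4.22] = 7.76*n^3 + 5.46*n^2 - 7.46*n + 3.71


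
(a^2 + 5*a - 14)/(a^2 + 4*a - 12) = (a + 7)/(a + 6)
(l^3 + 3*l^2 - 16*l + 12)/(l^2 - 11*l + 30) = (l^3 + 3*l^2 - 16*l + 12)/(l^2 - 11*l + 30)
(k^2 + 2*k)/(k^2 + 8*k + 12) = k/(k + 6)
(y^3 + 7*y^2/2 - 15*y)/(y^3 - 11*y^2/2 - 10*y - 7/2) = y*(-2*y^2 - 7*y + 30)/(-2*y^3 + 11*y^2 + 20*y + 7)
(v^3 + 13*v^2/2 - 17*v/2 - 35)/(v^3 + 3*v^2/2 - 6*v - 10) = (v + 7)/(v + 2)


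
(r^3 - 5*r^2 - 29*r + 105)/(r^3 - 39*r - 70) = (r - 3)/(r + 2)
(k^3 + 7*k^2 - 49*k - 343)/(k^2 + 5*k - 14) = (k^2 - 49)/(k - 2)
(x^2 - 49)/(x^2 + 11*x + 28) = (x - 7)/(x + 4)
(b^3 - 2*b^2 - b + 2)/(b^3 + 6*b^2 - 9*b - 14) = (b - 1)/(b + 7)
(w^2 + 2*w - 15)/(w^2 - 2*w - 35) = (w - 3)/(w - 7)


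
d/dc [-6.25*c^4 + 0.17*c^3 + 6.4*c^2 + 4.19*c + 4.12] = -25.0*c^3 + 0.51*c^2 + 12.8*c + 4.19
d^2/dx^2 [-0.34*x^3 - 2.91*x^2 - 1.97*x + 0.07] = -2.04*x - 5.82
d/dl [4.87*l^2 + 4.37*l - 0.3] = 9.74*l + 4.37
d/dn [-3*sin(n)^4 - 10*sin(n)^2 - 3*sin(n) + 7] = (-29*sin(n) + 3*sin(3*n) - 3)*cos(n)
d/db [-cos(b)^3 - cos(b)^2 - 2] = (3*cos(b) + 2)*sin(b)*cos(b)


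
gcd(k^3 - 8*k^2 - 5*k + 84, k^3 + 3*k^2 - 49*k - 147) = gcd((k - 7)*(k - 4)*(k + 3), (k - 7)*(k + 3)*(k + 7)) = k^2 - 4*k - 21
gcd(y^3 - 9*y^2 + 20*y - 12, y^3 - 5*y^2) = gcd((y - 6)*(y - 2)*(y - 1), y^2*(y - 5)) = 1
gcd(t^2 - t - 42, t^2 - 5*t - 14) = t - 7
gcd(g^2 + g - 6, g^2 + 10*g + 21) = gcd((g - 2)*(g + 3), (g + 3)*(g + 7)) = g + 3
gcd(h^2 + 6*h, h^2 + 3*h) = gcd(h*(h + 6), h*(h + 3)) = h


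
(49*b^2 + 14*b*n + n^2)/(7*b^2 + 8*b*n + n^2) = (7*b + n)/(b + n)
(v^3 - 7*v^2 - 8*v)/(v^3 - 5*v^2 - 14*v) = (-v^2 + 7*v + 8)/(-v^2 + 5*v + 14)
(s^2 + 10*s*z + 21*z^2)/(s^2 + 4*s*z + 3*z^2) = (s + 7*z)/(s + z)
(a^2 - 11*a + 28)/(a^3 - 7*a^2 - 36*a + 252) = (a - 4)/(a^2 - 36)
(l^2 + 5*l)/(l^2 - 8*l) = (l + 5)/(l - 8)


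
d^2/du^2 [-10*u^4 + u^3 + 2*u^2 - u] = -120*u^2 + 6*u + 4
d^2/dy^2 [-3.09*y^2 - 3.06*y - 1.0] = -6.18000000000000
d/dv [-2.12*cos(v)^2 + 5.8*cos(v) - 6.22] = (4.24*cos(v) - 5.8)*sin(v)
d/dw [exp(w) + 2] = exp(w)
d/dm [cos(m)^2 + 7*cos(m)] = -(2*cos(m) + 7)*sin(m)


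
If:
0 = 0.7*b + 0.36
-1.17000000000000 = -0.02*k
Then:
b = -0.51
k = 58.50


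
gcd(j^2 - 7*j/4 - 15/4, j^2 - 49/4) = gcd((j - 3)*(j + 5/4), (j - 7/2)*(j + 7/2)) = 1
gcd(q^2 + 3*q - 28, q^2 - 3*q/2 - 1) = 1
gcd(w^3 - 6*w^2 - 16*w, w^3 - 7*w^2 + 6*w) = w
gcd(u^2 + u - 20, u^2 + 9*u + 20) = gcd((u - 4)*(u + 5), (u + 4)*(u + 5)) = u + 5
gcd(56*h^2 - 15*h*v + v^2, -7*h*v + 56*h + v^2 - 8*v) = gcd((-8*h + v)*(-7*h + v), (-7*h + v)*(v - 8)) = -7*h + v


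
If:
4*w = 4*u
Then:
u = w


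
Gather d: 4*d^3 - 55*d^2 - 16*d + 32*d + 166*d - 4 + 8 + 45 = 4*d^3 - 55*d^2 + 182*d + 49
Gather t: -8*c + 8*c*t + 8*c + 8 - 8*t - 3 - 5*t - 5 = t*(8*c - 13)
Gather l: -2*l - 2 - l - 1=-3*l - 3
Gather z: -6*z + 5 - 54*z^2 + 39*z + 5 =-54*z^2 + 33*z + 10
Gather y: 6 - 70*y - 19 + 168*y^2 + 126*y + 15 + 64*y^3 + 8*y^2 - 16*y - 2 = 64*y^3 + 176*y^2 + 40*y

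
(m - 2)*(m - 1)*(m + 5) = m^3 + 2*m^2 - 13*m + 10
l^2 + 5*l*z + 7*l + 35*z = (l + 7)*(l + 5*z)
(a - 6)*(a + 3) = a^2 - 3*a - 18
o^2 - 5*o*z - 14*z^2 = (o - 7*z)*(o + 2*z)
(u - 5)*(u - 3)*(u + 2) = u^3 - 6*u^2 - u + 30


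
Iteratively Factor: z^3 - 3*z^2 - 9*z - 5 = (z - 5)*(z^2 + 2*z + 1) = (z - 5)*(z + 1)*(z + 1)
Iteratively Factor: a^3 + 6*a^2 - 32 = (a + 4)*(a^2 + 2*a - 8) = (a + 4)^2*(a - 2)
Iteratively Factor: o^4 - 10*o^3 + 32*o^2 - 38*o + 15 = (o - 3)*(o^3 - 7*o^2 + 11*o - 5) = (o - 3)*(o - 1)*(o^2 - 6*o + 5) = (o - 5)*(o - 3)*(o - 1)*(o - 1)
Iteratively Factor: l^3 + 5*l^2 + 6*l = (l + 2)*(l^2 + 3*l) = l*(l + 2)*(l + 3)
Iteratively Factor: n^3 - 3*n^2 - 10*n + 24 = (n - 4)*(n^2 + n - 6) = (n - 4)*(n - 2)*(n + 3)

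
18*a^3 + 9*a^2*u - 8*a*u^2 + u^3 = (-6*a + u)*(-3*a + u)*(a + u)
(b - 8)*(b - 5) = b^2 - 13*b + 40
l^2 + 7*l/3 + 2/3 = (l + 1/3)*(l + 2)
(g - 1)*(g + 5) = g^2 + 4*g - 5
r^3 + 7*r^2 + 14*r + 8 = (r + 1)*(r + 2)*(r + 4)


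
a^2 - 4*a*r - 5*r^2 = (a - 5*r)*(a + r)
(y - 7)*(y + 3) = y^2 - 4*y - 21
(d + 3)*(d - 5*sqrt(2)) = d^2 - 5*sqrt(2)*d + 3*d - 15*sqrt(2)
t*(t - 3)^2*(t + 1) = t^4 - 5*t^3 + 3*t^2 + 9*t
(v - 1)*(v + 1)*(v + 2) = v^3 + 2*v^2 - v - 2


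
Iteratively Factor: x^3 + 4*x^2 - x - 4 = (x - 1)*(x^2 + 5*x + 4) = (x - 1)*(x + 1)*(x + 4)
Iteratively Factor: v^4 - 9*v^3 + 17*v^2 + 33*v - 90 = (v - 3)*(v^3 - 6*v^2 - v + 30) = (v - 3)^2*(v^2 - 3*v - 10) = (v - 3)^2*(v + 2)*(v - 5)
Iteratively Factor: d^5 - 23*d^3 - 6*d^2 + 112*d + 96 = (d - 4)*(d^4 + 4*d^3 - 7*d^2 - 34*d - 24) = (d - 4)*(d + 4)*(d^3 - 7*d - 6) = (d - 4)*(d - 3)*(d + 4)*(d^2 + 3*d + 2) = (d - 4)*(d - 3)*(d + 1)*(d + 4)*(d + 2)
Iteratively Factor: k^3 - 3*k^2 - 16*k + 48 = (k - 3)*(k^2 - 16) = (k - 4)*(k - 3)*(k + 4)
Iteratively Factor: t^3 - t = (t + 1)*(t^2 - t) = (t - 1)*(t + 1)*(t)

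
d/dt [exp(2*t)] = 2*exp(2*t)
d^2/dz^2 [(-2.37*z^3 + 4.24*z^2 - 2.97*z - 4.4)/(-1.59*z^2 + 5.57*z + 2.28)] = (7.105427357601e-15*z^5 + 104.156964*z^3 + 155.105064*z^2 - 95.284008*z + 185.402824)/(4.019679*z^6 - 42.244551*z^5 + 130.696569*z^4 - 51.654509*z^3 - 187.413948*z^2 - 86.865264*z - 11.852352)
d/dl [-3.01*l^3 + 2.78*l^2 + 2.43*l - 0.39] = -9.03*l^2 + 5.56*l + 2.43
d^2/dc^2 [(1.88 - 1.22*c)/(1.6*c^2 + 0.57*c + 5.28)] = (-(1.22*c - 1.88)*(3.2*c + 0.57)*(6.4*c + 1.14) + (11.712*c - 4.6252)*(1.6*c^2 + 0.57*c + 5.28))/(1.6*c^2 + 0.57*c + 5.28)^3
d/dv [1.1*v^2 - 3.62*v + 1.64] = 2.2*v - 3.62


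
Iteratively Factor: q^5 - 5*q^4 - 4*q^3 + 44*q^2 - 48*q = (q - 4)*(q^4 - q^3 - 8*q^2 + 12*q) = (q - 4)*(q + 3)*(q^3 - 4*q^2 + 4*q) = (q - 4)*(q - 2)*(q + 3)*(q^2 - 2*q) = (q - 4)*(q - 2)^2*(q + 3)*(q)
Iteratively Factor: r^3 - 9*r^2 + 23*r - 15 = (r - 3)*(r^2 - 6*r + 5) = (r - 3)*(r - 1)*(r - 5)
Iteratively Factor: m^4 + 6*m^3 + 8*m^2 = (m + 2)*(m^3 + 4*m^2) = (m + 2)*(m + 4)*(m^2) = m*(m + 2)*(m + 4)*(m)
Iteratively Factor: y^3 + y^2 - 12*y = (y + 4)*(y^2 - 3*y) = (y - 3)*(y + 4)*(y)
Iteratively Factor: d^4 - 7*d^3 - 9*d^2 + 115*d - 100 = (d + 4)*(d^3 - 11*d^2 + 35*d - 25) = (d - 5)*(d + 4)*(d^2 - 6*d + 5) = (d - 5)^2*(d + 4)*(d - 1)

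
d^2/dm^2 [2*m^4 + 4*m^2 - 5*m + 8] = 24*m^2 + 8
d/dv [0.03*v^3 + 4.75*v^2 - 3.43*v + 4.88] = 0.09*v^2 + 9.5*v - 3.43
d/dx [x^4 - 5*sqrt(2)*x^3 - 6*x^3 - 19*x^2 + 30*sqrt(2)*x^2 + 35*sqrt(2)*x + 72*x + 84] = 4*x^3 - 15*sqrt(2)*x^2 - 18*x^2 - 38*x + 60*sqrt(2)*x + 35*sqrt(2) + 72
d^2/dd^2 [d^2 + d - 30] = 2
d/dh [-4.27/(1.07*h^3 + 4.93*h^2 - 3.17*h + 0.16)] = (13.7067*h^2 + 42.1022*h - 13.5359)/(1.07*h^3 + 4.93*h^2 - 3.17*h + 0.16)^2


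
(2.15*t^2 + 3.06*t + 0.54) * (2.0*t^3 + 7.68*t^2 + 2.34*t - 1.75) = 4.3*t^5 + 22.632*t^4 + 29.6118*t^3 + 7.5451*t^2 - 4.0914*t - 0.945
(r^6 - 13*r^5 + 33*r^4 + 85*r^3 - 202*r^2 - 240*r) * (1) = r^6 - 13*r^5 + 33*r^4 + 85*r^3 - 202*r^2 - 240*r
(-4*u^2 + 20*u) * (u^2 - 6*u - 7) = -4*u^4 + 44*u^3 - 92*u^2 - 140*u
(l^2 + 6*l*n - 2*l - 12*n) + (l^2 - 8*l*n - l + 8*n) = 2*l^2 - 2*l*n - 3*l - 4*n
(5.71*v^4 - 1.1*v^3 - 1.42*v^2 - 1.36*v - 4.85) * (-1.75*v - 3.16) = -9.9925*v^5 - 16.1186*v^4 + 5.961*v^3 + 6.8672*v^2 + 12.7851*v + 15.326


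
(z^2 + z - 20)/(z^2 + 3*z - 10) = (z - 4)/(z - 2)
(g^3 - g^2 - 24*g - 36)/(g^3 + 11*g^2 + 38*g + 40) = (g^2 - 3*g - 18)/(g^2 + 9*g + 20)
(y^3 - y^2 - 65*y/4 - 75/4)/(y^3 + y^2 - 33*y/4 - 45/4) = (y - 5)/(y - 3)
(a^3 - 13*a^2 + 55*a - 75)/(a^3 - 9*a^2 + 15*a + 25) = (a - 3)/(a + 1)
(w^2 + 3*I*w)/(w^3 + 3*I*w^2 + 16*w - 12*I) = w*(w + 3*I)/(w^3 + 3*I*w^2 + 16*w - 12*I)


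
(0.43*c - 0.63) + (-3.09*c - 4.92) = -2.66*c - 5.55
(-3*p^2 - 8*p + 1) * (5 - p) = 3*p^3 - 7*p^2 - 41*p + 5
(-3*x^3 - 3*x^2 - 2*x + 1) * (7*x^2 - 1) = -21*x^5 - 21*x^4 - 11*x^3 + 10*x^2 + 2*x - 1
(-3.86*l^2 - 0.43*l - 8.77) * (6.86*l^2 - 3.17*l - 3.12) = -26.4796*l^4 + 9.2864*l^3 - 46.7559*l^2 + 29.1425*l + 27.3624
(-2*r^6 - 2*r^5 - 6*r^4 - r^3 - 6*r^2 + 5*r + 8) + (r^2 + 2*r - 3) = -2*r^6 - 2*r^5 - 6*r^4 - r^3 - 5*r^2 + 7*r + 5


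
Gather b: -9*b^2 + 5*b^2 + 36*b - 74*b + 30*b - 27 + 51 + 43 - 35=-4*b^2 - 8*b + 32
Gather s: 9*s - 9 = 9*s - 9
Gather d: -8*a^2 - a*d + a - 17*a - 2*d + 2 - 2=-8*a^2 - 16*a + d*(-a - 2)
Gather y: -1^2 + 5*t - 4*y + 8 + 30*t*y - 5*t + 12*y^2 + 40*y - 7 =12*y^2 + y*(30*t + 36)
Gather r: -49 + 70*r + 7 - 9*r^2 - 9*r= -9*r^2 + 61*r - 42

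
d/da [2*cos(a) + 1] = -2*sin(a)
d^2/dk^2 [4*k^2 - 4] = 8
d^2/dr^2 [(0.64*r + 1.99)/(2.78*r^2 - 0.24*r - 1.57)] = ((-10.6752*r - 10.7572)*(-2.78*r^2 + 0.24*r + 1.57) - (0.64*r + 1.99)*(5.56*r - 0.24)*(11.12*r - 0.48))/(-2.78*r^2 + 0.24*r + 1.57)^3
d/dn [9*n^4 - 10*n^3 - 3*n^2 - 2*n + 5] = 36*n^3 - 30*n^2 - 6*n - 2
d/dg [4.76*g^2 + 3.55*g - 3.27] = 9.52*g + 3.55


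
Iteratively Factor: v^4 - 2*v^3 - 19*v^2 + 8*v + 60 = (v + 3)*(v^3 - 5*v^2 - 4*v + 20) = (v + 2)*(v + 3)*(v^2 - 7*v + 10) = (v - 2)*(v + 2)*(v + 3)*(v - 5)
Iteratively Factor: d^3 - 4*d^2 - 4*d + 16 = (d - 2)*(d^2 - 2*d - 8) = (d - 4)*(d - 2)*(d + 2)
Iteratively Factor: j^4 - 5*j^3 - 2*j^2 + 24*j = (j - 3)*(j^3 - 2*j^2 - 8*j) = (j - 3)*(j + 2)*(j^2 - 4*j) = (j - 4)*(j - 3)*(j + 2)*(j)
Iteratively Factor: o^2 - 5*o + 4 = (o - 4)*(o - 1)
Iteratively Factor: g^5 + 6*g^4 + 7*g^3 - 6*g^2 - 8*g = (g)*(g^4 + 6*g^3 + 7*g^2 - 6*g - 8) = g*(g + 2)*(g^3 + 4*g^2 - g - 4) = g*(g + 2)*(g + 4)*(g^2 - 1) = g*(g - 1)*(g + 2)*(g + 4)*(g + 1)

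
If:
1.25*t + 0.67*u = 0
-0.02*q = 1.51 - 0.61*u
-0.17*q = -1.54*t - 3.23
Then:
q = 6.02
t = -1.43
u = 2.67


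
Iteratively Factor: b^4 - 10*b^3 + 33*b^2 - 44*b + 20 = (b - 2)*(b^3 - 8*b^2 + 17*b - 10) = (b - 2)^2*(b^2 - 6*b + 5) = (b - 2)^2*(b - 1)*(b - 5)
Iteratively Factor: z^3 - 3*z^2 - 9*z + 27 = (z + 3)*(z^2 - 6*z + 9) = (z - 3)*(z + 3)*(z - 3)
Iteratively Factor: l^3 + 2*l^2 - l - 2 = (l - 1)*(l^2 + 3*l + 2) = (l - 1)*(l + 1)*(l + 2)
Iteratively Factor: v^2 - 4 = (v + 2)*(v - 2)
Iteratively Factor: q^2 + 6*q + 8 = (q + 4)*(q + 2)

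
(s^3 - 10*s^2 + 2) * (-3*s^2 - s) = -3*s^5 + 29*s^4 + 10*s^3 - 6*s^2 - 2*s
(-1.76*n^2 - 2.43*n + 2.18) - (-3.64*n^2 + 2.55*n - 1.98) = 1.88*n^2 - 4.98*n + 4.16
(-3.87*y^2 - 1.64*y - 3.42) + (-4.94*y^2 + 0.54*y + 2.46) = -8.81*y^2 - 1.1*y - 0.96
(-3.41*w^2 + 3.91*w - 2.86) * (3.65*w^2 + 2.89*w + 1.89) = -12.4465*w^4 + 4.4166*w^3 - 5.584*w^2 - 0.8755*w - 5.4054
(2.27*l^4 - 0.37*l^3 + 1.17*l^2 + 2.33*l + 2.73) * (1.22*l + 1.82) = 2.7694*l^5 + 3.68*l^4 + 0.754*l^3 + 4.972*l^2 + 7.5712*l + 4.9686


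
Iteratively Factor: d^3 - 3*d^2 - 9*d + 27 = (d + 3)*(d^2 - 6*d + 9) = (d - 3)*(d + 3)*(d - 3)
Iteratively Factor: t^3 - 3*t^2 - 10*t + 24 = (t + 3)*(t^2 - 6*t + 8) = (t - 4)*(t + 3)*(t - 2)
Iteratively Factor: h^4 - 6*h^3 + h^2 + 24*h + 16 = (h - 4)*(h^3 - 2*h^2 - 7*h - 4) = (h - 4)*(h + 1)*(h^2 - 3*h - 4) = (h - 4)^2*(h + 1)*(h + 1)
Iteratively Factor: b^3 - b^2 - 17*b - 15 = (b + 1)*(b^2 - 2*b - 15) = (b + 1)*(b + 3)*(b - 5)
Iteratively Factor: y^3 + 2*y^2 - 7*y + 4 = (y + 4)*(y^2 - 2*y + 1) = (y - 1)*(y + 4)*(y - 1)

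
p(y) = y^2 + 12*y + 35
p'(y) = 2*y + 12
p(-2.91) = 8.55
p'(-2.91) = 6.18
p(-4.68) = 0.74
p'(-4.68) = 2.64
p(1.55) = 56.00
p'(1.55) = 15.10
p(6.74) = 161.31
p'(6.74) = 25.48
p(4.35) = 106.12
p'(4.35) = 20.70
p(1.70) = 58.29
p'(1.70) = 15.40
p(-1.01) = 23.90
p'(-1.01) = 9.98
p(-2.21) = 13.36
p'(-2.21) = 7.58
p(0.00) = 35.00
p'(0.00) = 12.00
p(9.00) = 224.00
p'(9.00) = 30.00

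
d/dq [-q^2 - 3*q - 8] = -2*q - 3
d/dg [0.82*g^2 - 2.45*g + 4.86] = 1.64*g - 2.45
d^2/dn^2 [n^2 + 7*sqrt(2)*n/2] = 2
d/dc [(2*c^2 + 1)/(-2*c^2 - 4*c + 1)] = 4*(-2*c^2 + 2*c + 1)/(4*c^4 + 16*c^3 + 12*c^2 - 8*c + 1)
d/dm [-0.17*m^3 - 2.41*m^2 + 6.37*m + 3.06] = -0.51*m^2 - 4.82*m + 6.37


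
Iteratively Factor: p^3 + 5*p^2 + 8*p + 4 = (p + 1)*(p^2 + 4*p + 4) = (p + 1)*(p + 2)*(p + 2)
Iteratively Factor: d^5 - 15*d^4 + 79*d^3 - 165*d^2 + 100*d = (d)*(d^4 - 15*d^3 + 79*d^2 - 165*d + 100) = d*(d - 4)*(d^3 - 11*d^2 + 35*d - 25) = d*(d - 4)*(d - 1)*(d^2 - 10*d + 25) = d*(d - 5)*(d - 4)*(d - 1)*(d - 5)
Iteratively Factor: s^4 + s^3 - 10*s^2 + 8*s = (s)*(s^3 + s^2 - 10*s + 8) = s*(s - 1)*(s^2 + 2*s - 8) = s*(s - 1)*(s + 4)*(s - 2)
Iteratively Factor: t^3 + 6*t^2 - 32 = (t - 2)*(t^2 + 8*t + 16) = (t - 2)*(t + 4)*(t + 4)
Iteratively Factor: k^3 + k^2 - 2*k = (k + 2)*(k^2 - k) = (k - 1)*(k + 2)*(k)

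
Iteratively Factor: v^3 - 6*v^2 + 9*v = (v)*(v^2 - 6*v + 9) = v*(v - 3)*(v - 3)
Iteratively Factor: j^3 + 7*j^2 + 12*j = (j)*(j^2 + 7*j + 12) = j*(j + 4)*(j + 3)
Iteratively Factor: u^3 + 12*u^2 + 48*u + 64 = (u + 4)*(u^2 + 8*u + 16) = (u + 4)^2*(u + 4)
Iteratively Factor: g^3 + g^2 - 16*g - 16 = (g + 1)*(g^2 - 16) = (g - 4)*(g + 1)*(g + 4)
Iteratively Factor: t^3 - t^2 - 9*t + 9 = (t + 3)*(t^2 - 4*t + 3) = (t - 1)*(t + 3)*(t - 3)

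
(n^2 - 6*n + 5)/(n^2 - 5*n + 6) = (n^2 - 6*n + 5)/(n^2 - 5*n + 6)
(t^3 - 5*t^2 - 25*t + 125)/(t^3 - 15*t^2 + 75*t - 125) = (t + 5)/(t - 5)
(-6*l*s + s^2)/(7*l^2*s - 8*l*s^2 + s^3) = (-6*l + s)/(7*l^2 - 8*l*s + s^2)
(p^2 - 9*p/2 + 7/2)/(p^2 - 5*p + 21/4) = 2*(p - 1)/(2*p - 3)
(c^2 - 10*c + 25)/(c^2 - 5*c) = (c - 5)/c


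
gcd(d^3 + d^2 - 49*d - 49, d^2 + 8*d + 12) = 1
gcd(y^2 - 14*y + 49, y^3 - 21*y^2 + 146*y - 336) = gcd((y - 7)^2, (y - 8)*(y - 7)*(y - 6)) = y - 7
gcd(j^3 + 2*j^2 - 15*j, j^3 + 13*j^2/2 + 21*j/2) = j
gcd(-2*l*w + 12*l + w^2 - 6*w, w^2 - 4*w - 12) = w - 6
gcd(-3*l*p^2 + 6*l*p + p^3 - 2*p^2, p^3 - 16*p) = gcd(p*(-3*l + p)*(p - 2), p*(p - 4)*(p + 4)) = p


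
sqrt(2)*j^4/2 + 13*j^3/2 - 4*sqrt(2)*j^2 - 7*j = j*(j - sqrt(2))*(j + 7*sqrt(2))*(sqrt(2)*j/2 + 1/2)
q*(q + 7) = q^2 + 7*q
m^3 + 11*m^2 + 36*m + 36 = (m + 2)*(m + 3)*(m + 6)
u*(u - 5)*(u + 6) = u^3 + u^2 - 30*u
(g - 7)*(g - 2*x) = g^2 - 2*g*x - 7*g + 14*x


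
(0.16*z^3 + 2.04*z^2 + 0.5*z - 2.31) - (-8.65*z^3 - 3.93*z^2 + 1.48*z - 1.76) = 8.81*z^3 + 5.97*z^2 - 0.98*z - 0.55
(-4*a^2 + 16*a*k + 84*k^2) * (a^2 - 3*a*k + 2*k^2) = -4*a^4 + 28*a^3*k + 28*a^2*k^2 - 220*a*k^3 + 168*k^4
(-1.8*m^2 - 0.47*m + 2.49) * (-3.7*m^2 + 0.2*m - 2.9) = 6.66*m^4 + 1.379*m^3 - 4.087*m^2 + 1.861*m - 7.221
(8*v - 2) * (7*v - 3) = 56*v^2 - 38*v + 6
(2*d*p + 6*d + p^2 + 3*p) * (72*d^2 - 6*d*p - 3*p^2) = 144*d^3*p + 432*d^3 + 60*d^2*p^2 + 180*d^2*p - 12*d*p^3 - 36*d*p^2 - 3*p^4 - 9*p^3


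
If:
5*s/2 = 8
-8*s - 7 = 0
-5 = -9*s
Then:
No Solution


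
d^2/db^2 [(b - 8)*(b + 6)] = 2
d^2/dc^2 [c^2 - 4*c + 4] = 2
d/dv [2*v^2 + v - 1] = 4*v + 1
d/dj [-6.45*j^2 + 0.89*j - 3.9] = 0.89 - 12.9*j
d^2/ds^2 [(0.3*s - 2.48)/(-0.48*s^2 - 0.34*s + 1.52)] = (-(0.3*s - 2.48)*(0.96*s + 0.34)*(1.92*s + 0.68) + (0.864*s - 2.1768)*(0.48*s^2 + 0.34*s - 1.52))/(0.48*s^2 + 0.34*s - 1.52)^3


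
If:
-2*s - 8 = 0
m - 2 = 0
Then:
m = 2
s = -4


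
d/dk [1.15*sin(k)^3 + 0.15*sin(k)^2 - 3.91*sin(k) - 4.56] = (3.45*sin(k)^2 + 0.3*sin(k) - 3.91)*cos(k)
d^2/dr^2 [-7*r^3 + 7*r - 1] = -42*r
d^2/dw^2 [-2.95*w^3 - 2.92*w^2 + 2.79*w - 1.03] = -17.7*w - 5.84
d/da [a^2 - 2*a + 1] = 2*a - 2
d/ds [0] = 0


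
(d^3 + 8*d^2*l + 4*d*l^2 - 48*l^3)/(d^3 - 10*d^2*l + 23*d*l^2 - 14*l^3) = (d^2 + 10*d*l + 24*l^2)/(d^2 - 8*d*l + 7*l^2)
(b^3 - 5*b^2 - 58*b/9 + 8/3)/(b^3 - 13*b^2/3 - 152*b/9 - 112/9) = (3*b^2 - 19*b + 6)/(3*b^2 - 17*b - 28)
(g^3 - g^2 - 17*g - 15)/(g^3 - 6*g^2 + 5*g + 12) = (g^2 - 2*g - 15)/(g^2 - 7*g + 12)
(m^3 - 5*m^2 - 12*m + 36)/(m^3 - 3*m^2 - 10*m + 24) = (m - 6)/(m - 4)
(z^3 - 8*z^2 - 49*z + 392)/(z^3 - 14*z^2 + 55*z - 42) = (z^2 - z - 56)/(z^2 - 7*z + 6)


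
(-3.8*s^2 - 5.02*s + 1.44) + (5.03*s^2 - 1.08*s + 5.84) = 1.23*s^2 - 6.1*s + 7.28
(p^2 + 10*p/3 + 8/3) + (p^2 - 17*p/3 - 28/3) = 2*p^2 - 7*p/3 - 20/3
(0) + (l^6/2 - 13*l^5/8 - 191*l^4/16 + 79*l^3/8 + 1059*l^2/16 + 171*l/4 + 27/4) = l^6/2 - 13*l^5/8 - 191*l^4/16 + 79*l^3/8 + 1059*l^2/16 + 171*l/4 + 27/4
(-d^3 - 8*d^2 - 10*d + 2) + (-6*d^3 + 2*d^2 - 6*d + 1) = -7*d^3 - 6*d^2 - 16*d + 3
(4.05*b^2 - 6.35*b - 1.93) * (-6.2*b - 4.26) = -25.11*b^3 + 22.117*b^2 + 39.017*b + 8.2218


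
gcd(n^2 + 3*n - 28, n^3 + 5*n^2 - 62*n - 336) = n + 7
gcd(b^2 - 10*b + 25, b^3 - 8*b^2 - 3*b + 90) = b - 5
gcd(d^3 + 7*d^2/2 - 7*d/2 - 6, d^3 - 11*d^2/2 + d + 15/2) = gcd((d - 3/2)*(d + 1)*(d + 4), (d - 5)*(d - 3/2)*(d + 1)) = d^2 - d/2 - 3/2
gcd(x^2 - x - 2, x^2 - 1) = x + 1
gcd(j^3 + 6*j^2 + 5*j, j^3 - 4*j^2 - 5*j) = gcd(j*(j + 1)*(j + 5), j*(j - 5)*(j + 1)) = j^2 + j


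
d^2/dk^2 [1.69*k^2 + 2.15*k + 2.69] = 3.38000000000000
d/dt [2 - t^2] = -2*t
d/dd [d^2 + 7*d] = 2*d + 7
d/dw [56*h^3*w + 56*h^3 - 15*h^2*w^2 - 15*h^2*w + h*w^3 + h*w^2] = h*(56*h^2 - 30*h*w - 15*h + 3*w^2 + 2*w)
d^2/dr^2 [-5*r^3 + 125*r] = -30*r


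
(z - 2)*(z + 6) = z^2 + 4*z - 12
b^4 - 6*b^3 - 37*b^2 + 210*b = b*(b - 7)*(b - 5)*(b + 6)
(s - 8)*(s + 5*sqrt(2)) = s^2 - 8*s + 5*sqrt(2)*s - 40*sqrt(2)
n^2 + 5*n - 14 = (n - 2)*(n + 7)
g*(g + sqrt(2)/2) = g^2 + sqrt(2)*g/2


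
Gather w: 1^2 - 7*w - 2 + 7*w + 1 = 0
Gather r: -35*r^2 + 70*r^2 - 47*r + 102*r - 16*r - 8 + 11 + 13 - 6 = 35*r^2 + 39*r + 10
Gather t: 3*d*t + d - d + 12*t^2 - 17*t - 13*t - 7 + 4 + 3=12*t^2 + t*(3*d - 30)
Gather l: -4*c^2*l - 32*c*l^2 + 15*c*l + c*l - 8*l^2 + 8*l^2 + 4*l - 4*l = -32*c*l^2 + l*(-4*c^2 + 16*c)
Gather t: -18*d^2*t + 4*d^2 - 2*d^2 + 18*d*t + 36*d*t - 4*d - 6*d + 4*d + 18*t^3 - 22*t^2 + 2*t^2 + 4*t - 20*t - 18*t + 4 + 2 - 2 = 2*d^2 - 6*d + 18*t^3 - 20*t^2 + t*(-18*d^2 + 54*d - 34) + 4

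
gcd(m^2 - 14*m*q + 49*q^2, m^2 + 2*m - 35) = 1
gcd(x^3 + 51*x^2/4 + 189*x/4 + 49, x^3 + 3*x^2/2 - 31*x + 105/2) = x + 7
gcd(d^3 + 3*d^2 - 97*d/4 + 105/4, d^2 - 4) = 1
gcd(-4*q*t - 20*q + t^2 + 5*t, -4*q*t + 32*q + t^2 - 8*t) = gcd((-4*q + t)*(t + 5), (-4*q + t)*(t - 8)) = 4*q - t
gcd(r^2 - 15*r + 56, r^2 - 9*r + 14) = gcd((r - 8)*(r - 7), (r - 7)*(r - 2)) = r - 7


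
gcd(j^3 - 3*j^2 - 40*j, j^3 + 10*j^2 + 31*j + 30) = j + 5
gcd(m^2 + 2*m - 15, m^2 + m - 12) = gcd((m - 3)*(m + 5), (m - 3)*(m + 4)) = m - 3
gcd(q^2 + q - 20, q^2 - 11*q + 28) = q - 4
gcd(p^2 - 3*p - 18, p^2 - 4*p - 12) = p - 6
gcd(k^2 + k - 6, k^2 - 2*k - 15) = k + 3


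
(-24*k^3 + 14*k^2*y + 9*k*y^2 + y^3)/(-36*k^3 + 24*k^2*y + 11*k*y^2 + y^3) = (4*k + y)/(6*k + y)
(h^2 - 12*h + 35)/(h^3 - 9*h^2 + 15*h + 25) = (h - 7)/(h^2 - 4*h - 5)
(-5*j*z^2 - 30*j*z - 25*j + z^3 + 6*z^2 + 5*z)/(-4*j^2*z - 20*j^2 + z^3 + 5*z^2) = (-5*j*z - 5*j + z^2 + z)/(-4*j^2 + z^2)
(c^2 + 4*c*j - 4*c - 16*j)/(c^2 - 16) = (c + 4*j)/(c + 4)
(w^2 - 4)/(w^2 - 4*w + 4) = (w + 2)/(w - 2)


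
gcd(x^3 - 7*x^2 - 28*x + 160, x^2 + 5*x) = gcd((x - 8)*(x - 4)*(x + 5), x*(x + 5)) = x + 5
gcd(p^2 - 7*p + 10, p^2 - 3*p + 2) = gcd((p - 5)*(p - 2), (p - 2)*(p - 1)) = p - 2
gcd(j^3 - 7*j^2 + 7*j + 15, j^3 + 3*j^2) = 1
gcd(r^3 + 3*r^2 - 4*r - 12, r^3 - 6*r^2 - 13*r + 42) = r^2 + r - 6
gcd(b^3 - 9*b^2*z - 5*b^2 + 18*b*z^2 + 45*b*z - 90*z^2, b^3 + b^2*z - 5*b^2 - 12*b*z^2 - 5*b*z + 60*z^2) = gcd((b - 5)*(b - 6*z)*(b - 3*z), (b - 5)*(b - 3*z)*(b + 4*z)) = -b^2 + 3*b*z + 5*b - 15*z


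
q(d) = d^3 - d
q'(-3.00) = 26.00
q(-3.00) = -24.00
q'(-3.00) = 26.00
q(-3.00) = -24.00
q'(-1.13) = 2.83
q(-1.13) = -0.31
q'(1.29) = 3.99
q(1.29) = 0.86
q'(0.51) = -0.22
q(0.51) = -0.38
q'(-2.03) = 11.36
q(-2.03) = -6.34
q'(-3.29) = 31.47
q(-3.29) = -32.32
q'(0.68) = 0.39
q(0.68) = -0.37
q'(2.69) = 20.71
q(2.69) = 16.78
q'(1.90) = 9.83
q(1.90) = 4.96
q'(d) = 3*d^2 - 1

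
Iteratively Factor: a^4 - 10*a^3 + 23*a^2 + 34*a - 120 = (a - 4)*(a^3 - 6*a^2 - a + 30) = (a - 4)*(a - 3)*(a^2 - 3*a - 10) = (a - 5)*(a - 4)*(a - 3)*(a + 2)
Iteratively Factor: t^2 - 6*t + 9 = (t - 3)*(t - 3)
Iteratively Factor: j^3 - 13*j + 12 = (j + 4)*(j^2 - 4*j + 3) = (j - 3)*(j + 4)*(j - 1)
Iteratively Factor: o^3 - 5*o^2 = (o)*(o^2 - 5*o) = o*(o - 5)*(o)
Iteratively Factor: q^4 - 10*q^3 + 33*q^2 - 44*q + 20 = (q - 2)*(q^3 - 8*q^2 + 17*q - 10) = (q - 5)*(q - 2)*(q^2 - 3*q + 2) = (q - 5)*(q - 2)^2*(q - 1)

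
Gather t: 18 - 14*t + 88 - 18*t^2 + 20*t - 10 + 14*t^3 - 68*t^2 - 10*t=14*t^3 - 86*t^2 - 4*t + 96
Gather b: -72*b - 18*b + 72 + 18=90 - 90*b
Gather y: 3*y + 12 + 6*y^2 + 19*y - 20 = 6*y^2 + 22*y - 8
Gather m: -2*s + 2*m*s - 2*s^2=2*m*s - 2*s^2 - 2*s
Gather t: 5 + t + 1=t + 6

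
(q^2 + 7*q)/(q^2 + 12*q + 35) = q/(q + 5)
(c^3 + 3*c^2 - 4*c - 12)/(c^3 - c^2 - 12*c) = (c^2 - 4)/(c*(c - 4))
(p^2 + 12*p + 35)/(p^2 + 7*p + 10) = (p + 7)/(p + 2)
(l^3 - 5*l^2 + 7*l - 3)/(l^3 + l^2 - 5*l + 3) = (l - 3)/(l + 3)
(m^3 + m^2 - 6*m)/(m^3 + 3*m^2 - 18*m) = (m^2 + m - 6)/(m^2 + 3*m - 18)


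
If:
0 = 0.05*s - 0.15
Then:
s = 3.00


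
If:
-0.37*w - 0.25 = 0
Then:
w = -0.68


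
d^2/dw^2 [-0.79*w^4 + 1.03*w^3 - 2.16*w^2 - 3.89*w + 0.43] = -9.48*w^2 + 6.18*w - 4.32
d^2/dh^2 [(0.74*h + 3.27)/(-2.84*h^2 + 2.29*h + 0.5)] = ((0.74*h + 3.27)*(5.68*h - 2.29)*(11.36*h - 4.58) + (12.6096*h + 15.1844)*(-2.84*h^2 + 2.29*h + 0.5))/(-2.84*h^2 + 2.29*h + 0.5)^3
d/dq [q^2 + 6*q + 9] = 2*q + 6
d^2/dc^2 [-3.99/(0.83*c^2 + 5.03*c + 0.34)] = (5.497422*c^2 + 33.315702*c - 3.99*(1.66*c + 5.03)*(3.32*c + 10.06) + 2.251956)/(0.83*c^2 + 5.03*c + 0.34)^3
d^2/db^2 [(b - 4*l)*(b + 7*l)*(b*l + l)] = 2*l*(3*b + 3*l + 1)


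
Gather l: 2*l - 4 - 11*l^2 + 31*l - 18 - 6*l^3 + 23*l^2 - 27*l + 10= -6*l^3 + 12*l^2 + 6*l - 12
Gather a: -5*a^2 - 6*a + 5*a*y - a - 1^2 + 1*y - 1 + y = -5*a^2 + a*(5*y - 7) + 2*y - 2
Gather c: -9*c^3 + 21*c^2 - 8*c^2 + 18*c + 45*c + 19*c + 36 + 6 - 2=-9*c^3 + 13*c^2 + 82*c + 40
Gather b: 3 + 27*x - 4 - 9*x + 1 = 18*x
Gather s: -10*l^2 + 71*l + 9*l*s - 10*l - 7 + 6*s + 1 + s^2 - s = -10*l^2 + 61*l + s^2 + s*(9*l + 5) - 6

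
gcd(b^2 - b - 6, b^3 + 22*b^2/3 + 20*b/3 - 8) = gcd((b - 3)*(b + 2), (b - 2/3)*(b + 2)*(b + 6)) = b + 2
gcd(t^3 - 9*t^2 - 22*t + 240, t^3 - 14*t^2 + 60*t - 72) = t - 6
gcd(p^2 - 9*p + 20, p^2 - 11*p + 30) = p - 5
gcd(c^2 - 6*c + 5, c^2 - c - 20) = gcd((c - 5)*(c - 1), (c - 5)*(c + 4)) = c - 5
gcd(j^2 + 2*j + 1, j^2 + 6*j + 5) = j + 1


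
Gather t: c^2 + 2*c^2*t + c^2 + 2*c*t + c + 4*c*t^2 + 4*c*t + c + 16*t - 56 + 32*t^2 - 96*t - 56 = 2*c^2 + 2*c + t^2*(4*c + 32) + t*(2*c^2 + 6*c - 80) - 112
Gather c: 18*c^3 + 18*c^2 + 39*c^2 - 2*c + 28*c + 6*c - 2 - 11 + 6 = 18*c^3 + 57*c^2 + 32*c - 7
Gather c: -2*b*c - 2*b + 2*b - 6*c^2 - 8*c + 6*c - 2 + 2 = -6*c^2 + c*(-2*b - 2)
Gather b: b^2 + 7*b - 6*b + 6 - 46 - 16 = b^2 + b - 56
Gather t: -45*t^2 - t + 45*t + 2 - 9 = -45*t^2 + 44*t - 7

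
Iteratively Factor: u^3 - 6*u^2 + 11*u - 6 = (u - 3)*(u^2 - 3*u + 2) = (u - 3)*(u - 2)*(u - 1)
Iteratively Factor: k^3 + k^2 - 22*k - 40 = (k + 4)*(k^2 - 3*k - 10) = (k - 5)*(k + 4)*(k + 2)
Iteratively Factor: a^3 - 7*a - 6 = (a + 1)*(a^2 - a - 6) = (a + 1)*(a + 2)*(a - 3)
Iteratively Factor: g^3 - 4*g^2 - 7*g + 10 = (g + 2)*(g^2 - 6*g + 5) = (g - 1)*(g + 2)*(g - 5)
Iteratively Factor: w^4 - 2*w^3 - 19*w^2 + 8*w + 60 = (w - 2)*(w^3 - 19*w - 30) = (w - 2)*(w + 2)*(w^2 - 2*w - 15) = (w - 2)*(w + 2)*(w + 3)*(w - 5)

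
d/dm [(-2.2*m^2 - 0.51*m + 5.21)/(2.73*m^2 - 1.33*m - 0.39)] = (4.3183*m^2 - 26.7306*m + 7.1282)/(7.4529*m^4 - 7.2618*m^3 - 0.3605*m^2 + 1.0374*m + 0.1521)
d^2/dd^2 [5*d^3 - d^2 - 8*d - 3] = 30*d - 2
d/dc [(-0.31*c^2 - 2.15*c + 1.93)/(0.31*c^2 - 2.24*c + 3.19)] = (1.3609*c^2 - 3.1744*c - 2.5353)/(0.0961*c^4 - 1.3888*c^3 + 6.9954*c^2 - 14.2912*c + 10.1761)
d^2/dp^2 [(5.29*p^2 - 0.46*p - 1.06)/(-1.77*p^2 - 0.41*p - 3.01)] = (10.560174*p^3 + 189.026442*p^2 - 10.089*p - 107.929582)/(5.545233*p^6 + 3.853467*p^5 + 29.182698*p^4 + 13.175063*p^3 + 49.627074*p^2 + 11.143923*p + 27.270901)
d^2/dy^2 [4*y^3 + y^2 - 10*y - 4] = 24*y + 2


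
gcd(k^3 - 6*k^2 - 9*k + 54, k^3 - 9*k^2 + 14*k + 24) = k - 6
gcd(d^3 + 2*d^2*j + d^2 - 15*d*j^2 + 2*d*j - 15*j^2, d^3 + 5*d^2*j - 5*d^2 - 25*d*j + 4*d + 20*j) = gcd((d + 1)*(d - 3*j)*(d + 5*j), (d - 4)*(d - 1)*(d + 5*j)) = d + 5*j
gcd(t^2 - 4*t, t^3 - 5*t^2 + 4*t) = t^2 - 4*t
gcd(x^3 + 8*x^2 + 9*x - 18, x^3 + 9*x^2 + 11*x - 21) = x^2 + 2*x - 3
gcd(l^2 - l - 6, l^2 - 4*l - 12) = l + 2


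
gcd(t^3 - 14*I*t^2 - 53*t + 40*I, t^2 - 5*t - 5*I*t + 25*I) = t - 5*I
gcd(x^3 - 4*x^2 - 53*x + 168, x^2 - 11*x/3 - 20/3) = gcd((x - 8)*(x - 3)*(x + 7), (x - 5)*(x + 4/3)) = 1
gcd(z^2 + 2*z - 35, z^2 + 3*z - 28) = z + 7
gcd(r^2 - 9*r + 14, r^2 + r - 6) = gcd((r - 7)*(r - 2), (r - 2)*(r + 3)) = r - 2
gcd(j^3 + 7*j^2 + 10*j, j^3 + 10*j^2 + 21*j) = j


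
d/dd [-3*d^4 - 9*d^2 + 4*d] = -12*d^3 - 18*d + 4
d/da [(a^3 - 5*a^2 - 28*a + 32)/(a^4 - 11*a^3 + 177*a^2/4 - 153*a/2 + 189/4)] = 4*(-4*a^5 + 28*a^4 + 377*a^3 - 2457*a^2 + 3906*a - 1500)/(16*a^7 - 304*a^6 + 2440*a^5 - 10704*a^4 + 27657*a^3 - 41985*a^2 + 34587*a - 11907)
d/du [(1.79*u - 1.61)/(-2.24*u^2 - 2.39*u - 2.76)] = (4.0096*u^2 - 7.2128*u - 8.7883)/(5.0176*u^4 + 10.7072*u^3 + 18.0769*u^2 + 13.1928*u + 7.6176)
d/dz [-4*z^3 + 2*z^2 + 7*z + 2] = -12*z^2 + 4*z + 7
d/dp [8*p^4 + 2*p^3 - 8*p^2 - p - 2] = 32*p^3 + 6*p^2 - 16*p - 1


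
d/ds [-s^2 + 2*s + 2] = 2 - 2*s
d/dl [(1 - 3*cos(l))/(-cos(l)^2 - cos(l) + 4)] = (-3*sin(l)^2 - 2*cos(l) + 14)*sin(l)/(cos(l)^2 + cos(l) - 4)^2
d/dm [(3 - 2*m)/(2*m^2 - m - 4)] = (-4*m^2 + 2*m + (2*m - 3)*(4*m - 1) + 8)/(-2*m^2 + m + 4)^2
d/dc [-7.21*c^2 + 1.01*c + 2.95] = 1.01 - 14.42*c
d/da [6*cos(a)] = -6*sin(a)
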